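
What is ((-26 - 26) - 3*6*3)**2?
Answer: 11236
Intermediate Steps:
((-26 - 26) - 3*6*3)**2 = (-52 - 18*3)**2 = (-52 - 54)**2 = (-106)**2 = 11236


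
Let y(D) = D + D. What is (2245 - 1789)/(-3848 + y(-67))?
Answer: -228/1991 ≈ -0.11452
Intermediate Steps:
y(D) = 2*D
(2245 - 1789)/(-3848 + y(-67)) = (2245 - 1789)/(-3848 + 2*(-67)) = 456/(-3848 - 134) = 456/(-3982) = 456*(-1/3982) = -228/1991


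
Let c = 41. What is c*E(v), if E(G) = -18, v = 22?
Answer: -738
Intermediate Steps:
c*E(v) = 41*(-18) = -738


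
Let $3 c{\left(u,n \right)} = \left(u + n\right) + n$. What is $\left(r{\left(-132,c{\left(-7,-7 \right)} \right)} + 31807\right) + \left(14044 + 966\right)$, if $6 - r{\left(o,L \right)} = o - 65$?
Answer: $47020$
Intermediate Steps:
$c{\left(u,n \right)} = \frac{u}{3} + \frac{2 n}{3}$ ($c{\left(u,n \right)} = \frac{\left(u + n\right) + n}{3} = \frac{\left(n + u\right) + n}{3} = \frac{u + 2 n}{3} = \frac{u}{3} + \frac{2 n}{3}$)
$r{\left(o,L \right)} = 71 - o$ ($r{\left(o,L \right)} = 6 - \left(o - 65\right) = 6 - \left(-65 + o\right) = 71 - o$)
$\left(r{\left(-132,c{\left(-7,-7 \right)} \right)} + 31807\right) + \left(14044 + 966\right) = \left(\left(71 - -132\right) + 31807\right) + \left(14044 + 966\right) = \left(\left(71 + 132\right) + 31807\right) + 15010 = \left(203 + 31807\right) + 15010 = 32010 + 15010 = 47020$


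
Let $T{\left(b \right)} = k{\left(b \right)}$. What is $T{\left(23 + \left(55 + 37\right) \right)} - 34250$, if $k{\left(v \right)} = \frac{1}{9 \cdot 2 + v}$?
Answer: $- \frac{4555249}{133} \approx -34250.0$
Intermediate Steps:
$k{\left(v \right)} = \frac{1}{18 + v}$
$T{\left(b \right)} = \frac{1}{18 + b}$
$T{\left(23 + \left(55 + 37\right) \right)} - 34250 = \frac{1}{18 + \left(23 + \left(55 + 37\right)\right)} - 34250 = \frac{1}{18 + \left(23 + 92\right)} - 34250 = \frac{1}{18 + 115} - 34250 = \frac{1}{133} - 34250 = - \frac{4555249}{133}$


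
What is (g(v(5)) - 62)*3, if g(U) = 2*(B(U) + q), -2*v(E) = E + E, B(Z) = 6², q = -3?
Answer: 12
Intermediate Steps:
B(Z) = 36
v(E) = -E (v(E) = -(E + E)/2 = -E)
g(U) = 66 (g(U) = 2*(36 - 3) = 2*33 = 66)
(g(v(5)) - 62)*3 = (66 - 62)*3 = 4*3 = 12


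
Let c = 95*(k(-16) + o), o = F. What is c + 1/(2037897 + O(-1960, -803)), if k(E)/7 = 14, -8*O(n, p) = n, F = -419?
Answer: -62153140289/2038142 ≈ -30495.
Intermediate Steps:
O(n, p) = -n/8
k(E) = 98 (k(E) = 7*14 = 98)
o = -419
c = -30495 (c = 95*(98 - 419) = 95*(-321) = -30495)
c + 1/(2037897 + O(-1960, -803)) = -30495 + 1/(2037897 - ⅛*(-1960)) = -30495 + 1/(2037897 + 245) = -30495 + 1/2038142 = -62153140289/2038142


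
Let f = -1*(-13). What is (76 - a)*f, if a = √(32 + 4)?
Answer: 910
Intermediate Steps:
a = 6 (a = √36 = 6)
f = 13
(76 - a)*f = (76 - 1*6)*13 = (76 - 6)*13 = 70*13 = 910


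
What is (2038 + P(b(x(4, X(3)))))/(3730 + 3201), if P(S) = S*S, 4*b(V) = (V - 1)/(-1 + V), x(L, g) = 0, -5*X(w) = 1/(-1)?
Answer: 32609/110896 ≈ 0.29405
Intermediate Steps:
X(w) = ⅕ (X(w) = -⅕/(-1) = -⅕*(-1) = ⅕)
b(V) = ¼ (b(V) = ((V - 1)/(-1 + V))/4 = ((-1 + V)/(-1 + V))/4 = (¼)*1 = ¼)
P(S) = S²
(2038 + P(b(x(4, X(3)))))/(3730 + 3201) = (2038 + (¼)²)/(3730 + 3201) = (2038 + 1/16)/6931 = (32609/16)*(1/6931) = 32609/110896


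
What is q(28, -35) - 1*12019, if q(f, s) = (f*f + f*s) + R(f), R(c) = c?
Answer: -12187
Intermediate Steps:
q(f, s) = f + f**2 + f*s (q(f, s) = (f*f + f*s) + f = (f**2 + f*s) + f = f + f**2 + f*s)
q(28, -35) - 1*12019 = 28*(1 + 28 - 35) - 1*12019 = 28*(-6) - 12019 = -168 - 12019 = -12187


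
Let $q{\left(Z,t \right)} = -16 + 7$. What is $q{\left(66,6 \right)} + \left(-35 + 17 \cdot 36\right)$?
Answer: $568$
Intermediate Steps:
$q{\left(Z,t \right)} = -9$
$q{\left(66,6 \right)} + \left(-35 + 17 \cdot 36\right) = -9 + \left(-35 + 17 \cdot 36\right) = -9 + \left(-35 + 612\right) = -9 + 577 = 568$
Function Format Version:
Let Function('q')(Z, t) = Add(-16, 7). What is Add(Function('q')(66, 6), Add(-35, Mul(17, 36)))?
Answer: 568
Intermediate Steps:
Function('q')(Z, t) = -9
Add(Function('q')(66, 6), Add(-35, Mul(17, 36))) = Add(-9, Add(-35, Mul(17, 36))) = Add(-9, Add(-35, 612)) = Add(-9, 577) = 568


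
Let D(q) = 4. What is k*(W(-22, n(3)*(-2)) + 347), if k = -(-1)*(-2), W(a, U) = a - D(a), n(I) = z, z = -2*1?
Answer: -642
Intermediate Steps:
z = -2
n(I) = -2
W(a, U) = -4 + a (W(a, U) = a - 1*4 = a - 4 = -4 + a)
k = -2 (k = -1*2 = -2)
k*(W(-22, n(3)*(-2)) + 347) = -2*((-4 - 22) + 347) = -2*(-26 + 347) = -2*321 = -642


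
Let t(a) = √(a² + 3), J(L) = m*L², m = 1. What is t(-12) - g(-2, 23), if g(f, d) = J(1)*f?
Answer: 2 + 7*√3 ≈ 14.124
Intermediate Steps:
J(L) = L² (J(L) = 1*L² = L²)
g(f, d) = f (g(f, d) = 1²*f = 1*f = f)
t(a) = √(3 + a²)
t(-12) - g(-2, 23) = √(3 + (-12)²) - 1*(-2) = √(3 + 144) + 2 = √147 + 2 = 7*√3 + 2 = 2 + 7*√3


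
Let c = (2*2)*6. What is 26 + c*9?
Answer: 242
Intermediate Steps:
c = 24 (c = 4*6 = 24)
26 + c*9 = 26 + 24*9 = 26 + 216 = 242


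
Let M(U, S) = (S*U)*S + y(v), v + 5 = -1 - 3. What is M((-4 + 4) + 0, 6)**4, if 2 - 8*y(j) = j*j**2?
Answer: 285541678321/4096 ≈ 6.9712e+7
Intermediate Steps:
v = -9 (v = -5 + (-1 - 3) = -5 - 4 = -9)
y(j) = 1/4 - j**3/8 (y(j) = 1/4 - j*j**2/8 = 1/4 - j**3/8)
M(U, S) = 731/8 + U*S**2 (M(U, S) = (S*U)*S + (1/4 - 1/8*(-9)**3) = U*S**2 + (1/4 - 1/8*(-729)) = U*S**2 + (1/4 + 729/8) = U*S**2 + 731/8 = 731/8 + U*S**2)
M((-4 + 4) + 0, 6)**4 = (731/8 + ((-4 + 4) + 0)*6**2)**4 = (731/8 + (0 + 0)*36)**4 = (731/8 + 0*36)**4 = (731/8 + 0)**4 = (731/8)**4 = 285541678321/4096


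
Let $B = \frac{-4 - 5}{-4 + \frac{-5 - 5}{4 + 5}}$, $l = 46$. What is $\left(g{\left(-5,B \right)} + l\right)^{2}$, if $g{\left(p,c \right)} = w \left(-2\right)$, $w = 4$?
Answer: $1444$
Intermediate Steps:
$B = \frac{81}{46}$ ($B = - \frac{9}{-4 - \frac{10}{9}} = - \frac{9}{- \frac{46}{9}} = \left(-9\right) \left(- \frac{9}{46}\right) = \frac{81}{46} \approx 1.7609$)
$g{\left(p,c \right)} = -8$ ($g{\left(p,c \right)} = 4 \left(-2\right) = -8$)
$\left(g{\left(-5,B \right)} + l\right)^{2} = \left(-8 + 46\right)^{2} = 38^{2} = 1444$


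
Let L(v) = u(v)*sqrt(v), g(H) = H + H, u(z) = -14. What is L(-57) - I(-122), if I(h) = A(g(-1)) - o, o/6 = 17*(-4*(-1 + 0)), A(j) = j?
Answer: 410 - 14*I*sqrt(57) ≈ 410.0 - 105.7*I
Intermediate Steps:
g(H) = 2*H
o = 408 (o = 6*(17*(-4*(-1 + 0))) = 6*(17*(-4*(-1))) = 6*(17*4) = 6*68 = 408)
I(h) = -410 (I(h) = 2*(-1) - 1*408 = -2 - 408 = -410)
L(v) = -14*sqrt(v)
L(-57) - I(-122) = -14*I*sqrt(57) - 1*(-410) = -14*I*sqrt(57) + 410 = 410 - 14*I*sqrt(57)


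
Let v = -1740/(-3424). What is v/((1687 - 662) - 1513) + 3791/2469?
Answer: 1582532833/1031370432 ≈ 1.5344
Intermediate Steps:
v = 435/856 (v = -1740*(-1/3424) = 435/856 ≈ 0.50818)
v/((1687 - 662) - 1513) + 3791/2469 = 435/(856*((1687 - 662) - 1513)) + 3791/2469 = 435/(856*(1025 - 1513)) + 3791*(1/2469) = (435/856)/(-488) + 3791/2469 = (435/856)*(-1/488) + 3791/2469 = -435/417728 + 3791/2469 = 1582532833/1031370432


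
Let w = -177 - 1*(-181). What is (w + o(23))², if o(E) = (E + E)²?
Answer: 4494400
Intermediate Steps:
w = 4 (w = -177 + 181 = 4)
o(E) = 4*E² (o(E) = (2*E)² = 4*E²)
(w + o(23))² = (4 + 4*23²)² = (4 + 4*529)² = (4 + 2116)² = 2120² = 4494400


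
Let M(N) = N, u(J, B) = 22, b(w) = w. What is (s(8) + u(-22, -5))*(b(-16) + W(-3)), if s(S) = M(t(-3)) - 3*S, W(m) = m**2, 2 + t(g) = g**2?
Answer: -35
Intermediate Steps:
t(g) = -2 + g**2
s(S) = 7 - 3*S (s(S) = (-2 + (-3)**2) - 3*S = (-2 + 9) - 3*S = 7 - 3*S)
(s(8) + u(-22, -5))*(b(-16) + W(-3)) = ((7 - 3*8) + 22)*(-16 + (-3)**2) = ((7 - 24) + 22)*(-16 + 9) = (-17 + 22)*(-7) = 5*(-7) = -35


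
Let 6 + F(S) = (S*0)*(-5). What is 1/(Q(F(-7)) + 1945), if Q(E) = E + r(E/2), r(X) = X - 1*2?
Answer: 1/1934 ≈ 0.00051706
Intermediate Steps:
r(X) = -2 + X (r(X) = X - 2 = -2 + X)
F(S) = -6 (F(S) = -6 + (S*0)*(-5) = -6 + 0*(-5) = -6 + 0 = -6)
Q(E) = -2 + 3*E/2 (Q(E) = E + (-2 + E/2) = -2 + 3*E/2)
1/(Q(F(-7)) + 1945) = 1/((-2 + (3/2)*(-6)) + 1945) = 1/((-2 - 9) + 1945) = 1/(-11 + 1945) = 1/1934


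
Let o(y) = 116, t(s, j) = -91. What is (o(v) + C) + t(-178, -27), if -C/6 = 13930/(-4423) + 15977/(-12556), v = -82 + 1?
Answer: 1430903903/27767594 ≈ 51.531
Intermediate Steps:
v = -81
C = 736714053/27767594 (C = -6*(13930/(-4423) + 15977/(-12556)) = -6*(13930*(-1/4423) + 15977*(-1/12556)) = -6*(-13930/4423 - 15977/12556) = -6*(-245571351/55535188) = 736714053/27767594 ≈ 26.531)
(o(v) + C) + t(-178, -27) = (116 + 736714053/27767594) - 91 = 3957754957/27767594 - 91 = 1430903903/27767594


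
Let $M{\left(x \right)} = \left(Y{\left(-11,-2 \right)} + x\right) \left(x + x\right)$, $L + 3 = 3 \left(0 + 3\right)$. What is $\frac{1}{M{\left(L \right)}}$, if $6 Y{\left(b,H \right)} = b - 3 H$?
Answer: $\frac{1}{62} \approx 0.016129$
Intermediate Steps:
$Y{\left(b,H \right)} = - \frac{H}{2} + \frac{b}{6}$ ($Y{\left(b,H \right)} = \frac{b - 3 H}{6} = - \frac{H}{2} + \frac{b}{6}$)
$L = 6$ ($L = -3 + 3 \left(0 + 3\right) = -3 + 3 \cdot 3 = -3 + 9 = 6$)
$M{\left(x \right)} = 2 x \left(- \frac{5}{6} + x\right)$ ($M{\left(x \right)} = \left(\left(\left(- \frac{1}{2}\right) \left(-2\right) + \frac{1}{6} \left(-11\right)\right) + x\right) \left(x + x\right) = \left(\left(1 - \frac{11}{6}\right) + x\right) 2 x = \left(- \frac{5}{6} + x\right) 2 x = 2 x \left(- \frac{5}{6} + x\right)$)
$\frac{1}{M{\left(L \right)}} = \frac{1}{\frac{1}{3} \cdot 6 \left(-5 + 6 \cdot 6\right)} = \frac{1}{\frac{1}{3} \cdot 6 \left(-5 + 36\right)} = \frac{1}{\frac{1}{3} \cdot 6 \cdot 31} = \frac{1}{62}$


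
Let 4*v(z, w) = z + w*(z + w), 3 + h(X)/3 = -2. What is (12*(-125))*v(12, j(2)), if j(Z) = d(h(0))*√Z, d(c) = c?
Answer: -173250 + 67500*√2 ≈ -77791.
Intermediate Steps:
h(X) = -15 (h(X) = -9 + 3*(-2) = -9 - 6 = -15)
j(Z) = -15*√Z
v(z, w) = z/4 + w*(w + z)/4 (v(z, w) = (z + w*(z + w))/4 = (z + w*(w + z))/4 = z/4 + w*(w + z)/4)
(12*(-125))*v(12, j(2)) = (12*(-125))*((¼)*12 + (-15*√2)²/4 + (¼)*(-15*√2)*12) = -1500*(3 + (¼)*450 - 45*√2) = -1500*(3 + 225/2 - 45*√2) = -1500*(231/2 - 45*√2) = -173250 + 67500*√2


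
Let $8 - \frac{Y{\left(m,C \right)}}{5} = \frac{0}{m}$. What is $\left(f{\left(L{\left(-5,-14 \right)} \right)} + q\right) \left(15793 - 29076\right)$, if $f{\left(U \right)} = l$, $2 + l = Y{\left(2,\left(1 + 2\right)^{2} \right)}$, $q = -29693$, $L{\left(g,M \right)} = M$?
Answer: $393907365$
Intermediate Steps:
$Y{\left(m,C \right)} = 40$ ($Y{\left(m,C \right)} = 40 - 5 \frac{0}{m} = 40 - 0 = 40 + 0 = 40$)
$l = 38$ ($l = -2 + 40 = 38$)
$f{\left(U \right)} = 38$
$\left(f{\left(L{\left(-5,-14 \right)} \right)} + q\right) \left(15793 - 29076\right) = \left(38 - 29693\right) \left(15793 - 29076\right) = \left(-29655\right) \left(-13283\right) = 393907365$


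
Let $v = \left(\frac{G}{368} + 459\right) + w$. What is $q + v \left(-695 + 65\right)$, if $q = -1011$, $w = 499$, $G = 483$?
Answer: $- \frac{4843023}{8} \approx -6.0538 \cdot 10^{5}$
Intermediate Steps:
$v = \frac{15349}{16}$ ($v = \left(\frac{483}{368} + 459\right) + 499 = \left(483 \cdot \frac{1}{368} + 459\right) + 499 = \left(\frac{21}{16} + 459\right) + 499 = \frac{7365}{16} + 499 = \frac{15349}{16} \approx 959.31$)
$q + v \left(-695 + 65\right) = -1011 + \frac{15349 \left(-695 + 65\right)}{16} = -1011 + \frac{15349}{16} \left(-630\right) = -1011 - \frac{4834935}{8} = - \frac{4843023}{8}$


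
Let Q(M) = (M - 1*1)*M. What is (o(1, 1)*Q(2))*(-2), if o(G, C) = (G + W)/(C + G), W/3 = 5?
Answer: -32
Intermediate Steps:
W = 15 (W = 3*5 = 15)
o(G, C) = (15 + G)/(C + G) (o(G, C) = (G + 15)/(C + G) = (15 + G)/(C + G))
Q(M) = M*(-1 + M) (Q(M) = (M - 1)*M = (-1 + M)*M = M*(-1 + M))
(o(1, 1)*Q(2))*(-2) = (((15 + 1)/(1 + 1))*(2*(-1 + 2)))*(-2) = ((16/2)*(2*1))*(-2) = (((½)*16)*2)*(-2) = (8*2)*(-2) = 16*(-2) = -32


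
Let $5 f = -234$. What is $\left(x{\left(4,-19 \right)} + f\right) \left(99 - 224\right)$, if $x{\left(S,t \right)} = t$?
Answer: $8225$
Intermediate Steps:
$f = - \frac{234}{5}$ ($f = \frac{1}{5} \left(-234\right) = - \frac{234}{5} \approx -46.8$)
$\left(x{\left(4,-19 \right)} + f\right) \left(99 - 224\right) = \left(-19 - \frac{234}{5}\right) \left(99 - 224\right) = - \frac{329 \left(99 - 224\right)}{5} = \left(- \frac{329}{5}\right) \left(-125\right) = 8225$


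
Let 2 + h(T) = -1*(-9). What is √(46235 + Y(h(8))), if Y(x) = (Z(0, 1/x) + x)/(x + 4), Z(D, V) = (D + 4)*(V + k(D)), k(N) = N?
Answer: 6*√7614761/77 ≈ 215.02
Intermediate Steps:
h(T) = 7 (h(T) = -2 - 1*(-9) = -2 + 9 = 7)
Z(D, V) = (4 + D)*(D + V) (Z(D, V) = (D + 4)*(V + D) = (4 + D)*(D + V))
Y(x) = (x + 4/x)/(4 + x) (Y(x) = ((0² + 4*0 + 4/x + 0/x) + x)/(x + 4) = ((0 + 0 + 4/x + 0) + x)/(4 + x) = (4/x + x)/(4 + x) = (x + 4/x)/(4 + x))
√(46235 + Y(h(8))) = √(46235 + (4 + 7²)/(7*(4 + 7))) = √(46235 + (⅐)*(4 + 49)/11) = √(46235 + (⅐)*(1/11)*53) = √(46235 + 53/77) = √(3560148/77) = 6*√7614761/77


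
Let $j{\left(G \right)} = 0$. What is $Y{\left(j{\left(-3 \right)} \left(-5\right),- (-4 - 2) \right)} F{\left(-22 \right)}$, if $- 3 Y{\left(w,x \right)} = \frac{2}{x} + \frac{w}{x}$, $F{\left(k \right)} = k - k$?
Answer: $0$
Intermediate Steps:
$F{\left(k \right)} = 0$
$Y{\left(w,x \right)} = - \frac{2}{3 x} - \frac{w}{3 x}$ ($Y{\left(w,x \right)} = - \frac{\frac{2}{x} + \frac{w}{x}}{3} = - \frac{2}{3 x} - \frac{w}{3 x}$)
$Y{\left(j{\left(-3 \right)} \left(-5\right),- (-4 - 2) \right)} F{\left(-22 \right)} = \frac{-2 - 0 \left(-5\right)}{3 \left(- (-4 - 2)\right)} 0 = \frac{-2 - 0}{3 \left(\left(-1\right) \left(-6\right)\right)} 0 = \frac{-2 + 0}{3 \cdot 6} \cdot 0 = \frac{1}{3} \cdot \frac{1}{6} \left(-2\right) 0 = \left(- \frac{1}{9}\right) 0 = 0$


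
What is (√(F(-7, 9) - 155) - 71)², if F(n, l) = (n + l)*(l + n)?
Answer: (71 - I*√151)² ≈ 4890.0 - 1744.9*I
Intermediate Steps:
F(n, l) = (l + n)² (F(n, l) = (l + n)*(l + n) = (l + n)²)
(√(F(-7, 9) - 155) - 71)² = (√((9 - 7)² - 155) - 71)² = (√(2² - 155) - 71)² = (√(4 - 155) - 71)² = (√(-151) - 71)² = (I*√151 - 71)² = (-71 + I*√151)²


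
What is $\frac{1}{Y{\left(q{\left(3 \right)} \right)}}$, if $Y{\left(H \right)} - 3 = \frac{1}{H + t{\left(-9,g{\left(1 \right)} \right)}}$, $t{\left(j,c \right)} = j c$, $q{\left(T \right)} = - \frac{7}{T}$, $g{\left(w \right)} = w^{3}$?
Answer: $\frac{34}{99} \approx 0.34343$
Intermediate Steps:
$t{\left(j,c \right)} = c j$
$Y{\left(H \right)} = 3 + \frac{1}{-9 + H}$ ($Y{\left(H \right)} = 3 + \frac{1}{H + 1^{3} \left(-9\right)} = 3 + \frac{1}{H + 1 \left(-9\right)} = 3 + \frac{1}{H - 9} = 3 + \frac{1}{-9 + H}$)
$\frac{1}{Y{\left(q{\left(3 \right)} \right)}} = \frac{1}{\frac{1}{-9 - \frac{7}{3}} \left(-26 + 3 \left(- \frac{7}{3}\right)\right)} = \frac{1}{\frac{1}{- \frac{34}{3}} \left(-26 - 7\right)} = \frac{1}{\left(- \frac{3}{34}\right) \left(-33\right)} = \frac{1}{\frac{99}{34}} = \frac{34}{99}$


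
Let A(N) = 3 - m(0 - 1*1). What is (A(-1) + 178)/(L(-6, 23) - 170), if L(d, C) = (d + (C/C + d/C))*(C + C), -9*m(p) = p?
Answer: -407/927 ≈ -0.43905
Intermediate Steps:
m(p) = -p/9
L(d, C) = 2*C*(1 + d + d/C) (L(d, C) = (d + (1 + d/C))*(2*C) = (1 + d + d/C)*(2*C) = 2*C*(1 + d + d/C))
A(N) = 26/9 (A(N) = 3 - (-1)*(0 - 1*1)/9 = 3 - (-1)*(0 - 1)/9 = 3 - (-1)*(-1)/9 = 3 - 1*1/9 = 3 - 1/9 = 26/9)
(A(-1) + 178)/(L(-6, 23) - 170) = (26/9 + 178)/((2*23 + 2*(-6) + 2*23*(-6)) - 170) = 1628/(9*((46 - 12 - 276) - 170)) = 1628/(9*(-242 - 170)) = (1628/9)/(-412) = (1628/9)*(-1/412) = -407/927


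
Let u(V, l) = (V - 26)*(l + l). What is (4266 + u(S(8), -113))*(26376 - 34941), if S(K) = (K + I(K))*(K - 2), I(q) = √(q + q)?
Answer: 52503450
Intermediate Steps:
I(q) = √2*√q (I(q) = √(2*q) = √2*√q)
S(K) = (-2 + K)*(K + √2*√K) (S(K) = (K + √2*√K)*(K - 2) = (K + √2*√K)*(-2 + K) = (-2 + K)*(K + √2*√K))
u(V, l) = 2*l*(-26 + V) (u(V, l) = (-26 + V)*(2*l) = 2*l*(-26 + V))
(4266 + u(S(8), -113))*(26376 - 34941) = (4266 + 2*(-113)*(-26 + (8² - 2*8 + √2*8^(3/2) - 2*√2*√8)))*(26376 - 34941) = (4266 + 2*(-113)*(-26 + (64 - 16 + √2*(16*√2) - 2*√2*2*√2)))*(-8565) = (4266 + 2*(-113)*(-26 + (64 - 16 + 32 - 8)))*(-8565) = (4266 + 2*(-113)*(-26 + 72))*(-8565) = (4266 + 2*(-113)*46)*(-8565) = (4266 - 10396)*(-8565) = -6130*(-8565) = 52503450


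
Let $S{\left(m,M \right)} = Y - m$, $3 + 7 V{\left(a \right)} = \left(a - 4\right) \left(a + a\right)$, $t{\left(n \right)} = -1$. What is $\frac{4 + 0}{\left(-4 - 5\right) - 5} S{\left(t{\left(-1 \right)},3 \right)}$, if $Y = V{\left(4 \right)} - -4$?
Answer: $- \frac{64}{49} \approx -1.3061$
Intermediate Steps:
$V{\left(a \right)} = - \frac{3}{7} + \frac{2 a \left(-4 + a\right)}{7}$ ($V{\left(a \right)} = - \frac{3}{7} + \frac{\left(a - 4\right) \left(a + a\right)}{7} = - \frac{3}{7} + \frac{\left(-4 + a\right) 2 a}{7} = - \frac{3}{7} + \frac{2 a \left(-4 + a\right)}{7}$)
$Y = \frac{25}{7}$ ($Y = \left(- \frac{3}{7} - \frac{32}{7} + \frac{2 \cdot 4^{2}}{7}\right) - -4 = \left(- \frac{3}{7} - \frac{32}{7} + \frac{2}{7} \cdot 16\right) + 4 = \left(- \frac{3}{7} - \frac{32}{7} + \frac{32}{7}\right) + 4 = - \frac{3}{7} + 4 = \frac{25}{7} \approx 3.5714$)
$S{\left(m,M \right)} = \frac{25}{7} - m$
$\frac{4 + 0}{\left(-4 - 5\right) - 5} S{\left(t{\left(-1 \right)},3 \right)} = \frac{4 + 0}{\left(-4 - 5\right) - 5} \left(\frac{25}{7} - -1\right) = \frac{4}{\left(-4 - 5\right) - 5} \left(\frac{25}{7} + 1\right) = \frac{4}{-9 - 5} \cdot \frac{32}{7} = \frac{4}{-14} \cdot \frac{32}{7} = 4 \left(- \frac{1}{14}\right) \frac{32}{7} = \left(- \frac{2}{7}\right) \frac{32}{7} = - \frac{64}{49}$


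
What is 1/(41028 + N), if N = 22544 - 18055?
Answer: 1/45517 ≈ 2.1970e-5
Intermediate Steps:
N = 4489
1/(41028 + N) = 1/(41028 + 4489) = 1/45517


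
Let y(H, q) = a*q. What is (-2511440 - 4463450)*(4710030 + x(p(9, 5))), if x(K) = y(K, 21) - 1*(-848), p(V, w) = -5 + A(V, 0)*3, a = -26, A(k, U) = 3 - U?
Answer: -32854047563480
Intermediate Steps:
y(H, q) = -26*q
p(V, w) = 4 (p(V, w) = -5 + (3 - 1*0)*3 = -5 + (3 + 0)*3 = -5 + 3*3 = -5 + 9 = 4)
x(K) = 302 (x(K) = -26*21 - 1*(-848) = -546 + 848 = 302)
(-2511440 - 4463450)*(4710030 + x(p(9, 5))) = (-2511440 - 4463450)*(4710030 + 302) = -6974890*4710332 = -32854047563480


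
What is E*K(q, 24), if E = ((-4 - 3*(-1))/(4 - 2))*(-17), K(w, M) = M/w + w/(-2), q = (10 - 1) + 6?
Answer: -1003/20 ≈ -50.150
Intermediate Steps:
q = 15 (q = 9 + 6 = 15)
K(w, M) = -w/2 + M/w (K(w, M) = M/w + w*(-½) = M/w - w/2 = -w/2 + M/w)
E = 17/2 (E = ((-4 + 3)/2)*(-17) = -1*½*(-17) = -½*(-17) = 17/2 ≈ 8.5000)
E*K(q, 24) = 17*(-½*15 + 24/15)/2 = 17*(-15/2 + 24*(1/15))/2 = 17*(-15/2 + 8/5)/2 = (17/2)*(-59/10) = -1003/20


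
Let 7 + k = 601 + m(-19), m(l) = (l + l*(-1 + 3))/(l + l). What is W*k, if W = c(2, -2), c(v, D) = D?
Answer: -1191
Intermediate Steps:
m(l) = 3/2 (m(l) = (l + l*2)/((2*l)) = (l + 2*l)*(1/(2*l)) = (3*l)*(1/(2*l)) = 3/2)
W = -2
k = 1191/2 (k = -7 + (601 + 3/2) = -7 + 1205/2 = 1191/2 ≈ 595.50)
W*k = -2*1191/2 = -1191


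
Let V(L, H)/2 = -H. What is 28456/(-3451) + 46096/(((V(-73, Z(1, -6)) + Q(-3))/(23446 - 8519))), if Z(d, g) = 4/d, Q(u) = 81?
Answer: 2374544720104/251923 ≈ 9.4257e+6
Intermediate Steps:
V(L, H) = -2*H (V(L, H) = 2*(-H) = -2*H)
28456/(-3451) + 46096/(((V(-73, Z(1, -6)) + Q(-3))/(23446 - 8519))) = 28456/(-3451) + 46096/(((-8/1 + 81)/(23446 - 8519))) = 28456*(-1/3451) + 46096/(((-8 + 81)/14927)) = -28456/3451 + 46096/(((-2*4 + 81)*(1/14927))) = -28456/3451 + 46096/(((-8 + 81)*(1/14927))) = -28456/3451 + 46096/((73*(1/14927))) = -28456/3451 + 46096/(73/14927) = -28456/3451 + 46096*(14927/73) = -28456/3451 + 688074992/73 = 2374544720104/251923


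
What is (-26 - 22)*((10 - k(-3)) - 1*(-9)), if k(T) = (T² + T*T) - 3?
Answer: -192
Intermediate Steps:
k(T) = -3 + 2*T² (k(T) = (T² + T²) - 3 = 2*T² - 3 = -3 + 2*T²)
(-26 - 22)*((10 - k(-3)) - 1*(-9)) = (-26 - 22)*((10 - (-3 + 2*(-3)²)) - 1*(-9)) = -48*((10 - (-3 + 2*9)) + 9) = -48*((10 - (-3 + 18)) + 9) = -48*((10 - 1*15) + 9) = -48*((10 - 15) + 9) = -48*(-5 + 9) = -48*4 = -192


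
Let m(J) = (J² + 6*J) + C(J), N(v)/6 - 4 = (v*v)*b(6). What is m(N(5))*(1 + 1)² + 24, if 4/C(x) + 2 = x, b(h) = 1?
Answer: 5388076/43 ≈ 1.2530e+5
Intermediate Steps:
C(x) = 4/(-2 + x)
N(v) = 24 + 6*v² (N(v) = 24 + 6*((v*v)*1) = 24 + 6*(v²*1) = 24 + 6*v²)
m(J) = J² + 4/(-2 + J) + 6*J (m(J) = (J² + 6*J) + 4/(-2 + J) = J² + 4/(-2 + J) + 6*J)
m(N(5))*(1 + 1)² + 24 = ((4 + (24 + 6*5²)*(-2 + (24 + 6*5²))*(6 + (24 + 6*5²)))/(-2 + (24 + 6*5²)))*(1 + 1)² + 24 = ((4 + (24 + 6*25)*(-2 + (24 + 6*25))*(6 + (24 + 6*25)))/(-2 + (24 + 6*25)))*2² + 24 = ((4 + (24 + 150)*(-2 + (24 + 150))*(6 + (24 + 150)))/(-2 + (24 + 150)))*4 + 24 = ((4 + 174*(-2 + 174)*(6 + 174))/(-2 + 174))*4 + 24 = ((4 + 174*172*180)/172)*4 + 24 = ((4 + 5387040)/172)*4 + 24 = ((1/172)*5387044)*4 + 24 = (1346761/43)*4 + 24 = 5387044/43 + 24 = 5388076/43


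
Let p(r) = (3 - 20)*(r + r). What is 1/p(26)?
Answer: -1/884 ≈ -0.0011312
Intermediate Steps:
p(r) = -34*r
1/p(26) = 1/(-34*26) = 1/(-884) = -1/884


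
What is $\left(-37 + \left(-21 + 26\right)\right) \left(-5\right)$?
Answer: $160$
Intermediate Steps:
$\left(-37 + \left(-21 + 26\right)\right) \left(-5\right) = \left(-37 + 5\right) \left(-5\right) = \left(-32\right) \left(-5\right) = 160$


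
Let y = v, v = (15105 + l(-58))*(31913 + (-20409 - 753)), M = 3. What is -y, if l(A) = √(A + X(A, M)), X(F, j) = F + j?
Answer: -162393855 - 10751*I*√113 ≈ -1.6239e+8 - 1.1428e+5*I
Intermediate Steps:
l(A) = √(3 + 2*A) (l(A) = √(A + (A + 3)) = √(A + (3 + A)) = √(3 + 2*A))
v = 162393855 + 10751*I*√113 (v = (15105 + √(3 + 2*(-58)))*(31913 + (-20409 - 753)) = (15105 + √(3 - 116))*(31913 - 21162) = (15105 + √(-113))*10751 = (15105 + I*√113)*10751 = 162393855 + 10751*I*√113 ≈ 1.6239e+8 + 1.1428e+5*I)
y = 162393855 + 10751*I*√113 ≈ 1.6239e+8 + 1.1428e+5*I
-y = -(162393855 + 10751*I*√113) = -162393855 - 10751*I*√113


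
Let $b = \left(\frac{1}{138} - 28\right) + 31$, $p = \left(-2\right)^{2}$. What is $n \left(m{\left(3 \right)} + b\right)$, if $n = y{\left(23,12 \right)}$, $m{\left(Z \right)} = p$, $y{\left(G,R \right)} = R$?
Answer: $\frac{1934}{23} \approx 84.087$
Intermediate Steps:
$p = 4$
$m{\left(Z \right)} = 4$
$b = \frac{415}{138}$ ($b = \left(\frac{1}{138} - 28\right) + 31 = - \frac{3863}{138} + 31 = \frac{415}{138} \approx 3.0072$)
$n = 12$
$n \left(m{\left(3 \right)} + b\right) = 12 \left(4 + \frac{415}{138}\right) = 12 \cdot \frac{967}{138} = \frac{1934}{23}$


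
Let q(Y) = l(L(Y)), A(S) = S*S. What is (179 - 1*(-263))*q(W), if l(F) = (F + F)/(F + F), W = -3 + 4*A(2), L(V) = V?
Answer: 442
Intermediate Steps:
A(S) = S²
W = 13 (W = -3 + 4*2² = -3 + 4*4 = -3 + 16 = 13)
l(F) = 1 (l(F) = (2*F)/((2*F)) = (2*F)*(1/(2*F)) = 1)
q(Y) = 1
(179 - 1*(-263))*q(W) = (179 - 1*(-263))*1 = (179 + 263)*1 = 442*1 = 442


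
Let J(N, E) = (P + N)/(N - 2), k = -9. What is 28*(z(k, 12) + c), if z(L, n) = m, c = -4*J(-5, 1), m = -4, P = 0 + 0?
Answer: -192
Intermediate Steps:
P = 0
J(N, E) = N/(-2 + N) (J(N, E) = (0 + N)/(N - 2) = N/(-2 + N))
c = -20/7 (c = -(-20)/(-2 - 5) = -(-20)/(-7) = -(-20)*(-1)/7 = -4*5/7 = -20/7 ≈ -2.8571)
z(L, n) = -4
28*(z(k, 12) + c) = 28*(-4 - 20/7) = 28*(-48/7) = -192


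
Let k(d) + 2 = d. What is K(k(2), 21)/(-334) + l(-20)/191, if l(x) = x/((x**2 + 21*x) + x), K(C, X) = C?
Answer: 1/382 ≈ 0.0026178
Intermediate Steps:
k(d) = -2 + d
l(x) = x/(x**2 + 22*x)
K(k(2), 21)/(-334) + l(-20)/191 = (-2 + 2)/(-334) + 1/((22 - 20)*191) = 0*(-1/334) + (1/191)/2 = 0 + (1/2)*(1/191) = 0 + 1/382 = 1/382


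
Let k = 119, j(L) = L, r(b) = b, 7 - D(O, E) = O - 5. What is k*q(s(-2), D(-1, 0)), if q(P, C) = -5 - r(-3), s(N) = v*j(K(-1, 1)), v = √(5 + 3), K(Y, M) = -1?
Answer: -238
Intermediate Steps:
D(O, E) = 12 - O (D(O, E) = 7 - (O - 5) = 7 - (-5 + O) = 7 + (5 - O) = 12 - O)
v = 2*√2 (v = √8 = 2*√2 ≈ 2.8284)
s(N) = -2*√2 (s(N) = (2*√2)*(-1) = -2*√2)
q(P, C) = -2 (q(P, C) = -5 - 1*(-3) = -5 + 3 = -2)
k*q(s(-2), D(-1, 0)) = 119*(-2) = -238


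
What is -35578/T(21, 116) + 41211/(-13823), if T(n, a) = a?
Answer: -248287585/801734 ≈ -309.69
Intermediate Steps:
-35578/T(21, 116) + 41211/(-13823) = -35578/116 + 41211/(-13823) = -35578*1/116 + 41211*(-1/13823) = -17789/58 - 41211/13823 = -248287585/801734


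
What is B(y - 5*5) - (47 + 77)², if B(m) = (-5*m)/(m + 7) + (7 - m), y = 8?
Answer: -30721/2 ≈ -15361.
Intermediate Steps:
B(m) = 7 - m - 5*m/(7 + m) (B(m) = (-5*m)/(7 + m) + (7 - m) = -5*m/(7 + m) + (7 - m) = 7 - m - 5*m/(7 + m))
B(y - 5*5) - (47 + 77)² = (49 - (8 - 5*5)² - 5*(8 - 5*5))/(7 + (8 - 5*5)) - (47 + 77)² = (49 - (8 - 25)² - 5*(8 - 25))/(7 + (8 - 25)) - 1*124² = (49 - 1*(-17)² - 5*(-17))/(7 - 17) - 1*15376 = (49 - 1*289 + 85)/(-10) - 15376 = -(49 - 289 + 85)/10 - 15376 = -⅒*(-155) - 15376 = 31/2 - 15376 = -30721/2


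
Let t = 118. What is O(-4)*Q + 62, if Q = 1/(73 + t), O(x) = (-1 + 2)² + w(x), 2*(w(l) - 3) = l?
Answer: 11844/191 ≈ 62.010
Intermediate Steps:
w(l) = 3 + l/2
O(x) = 4 + x/2 (O(x) = (-1 + 2)² + (3 + x/2) = 1² + (3 + x/2) = 1 + (3 + x/2) = 4 + x/2)
Q = 1/191 (Q = 1/(73 + 118) = 1/191 ≈ 0.0052356)
O(-4)*Q + 62 = (4 + (½)*(-4))*(1/191) + 62 = (4 - 2)*(1/191) + 62 = 2*(1/191) + 62 = 2/191 + 62 = 11844/191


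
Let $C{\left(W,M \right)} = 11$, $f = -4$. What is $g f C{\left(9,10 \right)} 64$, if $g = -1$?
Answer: $2816$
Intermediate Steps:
$g f C{\left(9,10 \right)} 64 = \left(-1\right) \left(-4\right) 11 \cdot 64 = 4 \cdot 11 \cdot 64 = 44 \cdot 64 = 2816$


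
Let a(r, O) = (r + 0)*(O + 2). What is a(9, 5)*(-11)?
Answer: -693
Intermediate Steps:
a(r, O) = r*(2 + O)
a(9, 5)*(-11) = (9*(2 + 5))*(-11) = (9*7)*(-11) = 63*(-11) = -693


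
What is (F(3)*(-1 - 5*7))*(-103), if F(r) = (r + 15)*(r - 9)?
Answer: -400464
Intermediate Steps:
F(r) = (-9 + r)*(15 + r) (F(r) = (15 + r)*(-9 + r) = (-9 + r)*(15 + r))
(F(3)*(-1 - 5*7))*(-103) = ((-135 + 3² + 6*3)*(-1 - 5*7))*(-103) = ((-135 + 9 + 18)*(-1 - 35))*(-103) = -108*(-36)*(-103) = 3888*(-103) = -400464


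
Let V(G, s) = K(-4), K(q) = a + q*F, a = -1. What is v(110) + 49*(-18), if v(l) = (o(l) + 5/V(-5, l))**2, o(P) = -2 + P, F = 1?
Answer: 10567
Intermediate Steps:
K(q) = -1 + q (K(q) = -1 + q*1 = -1 + q)
V(G, s) = -5 (V(G, s) = -1 - 4 = -5)
v(l) = (-3 + l)**2 (v(l) = ((-2 + l) + 5/(-5))**2 = ((-2 + l) + 5*(-1/5))**2 = ((-2 + l) - 1)**2 = (-3 + l)**2)
v(110) + 49*(-18) = (-3 + 110)**2 + 49*(-18) = 107**2 - 882 = 11449 - 882 = 10567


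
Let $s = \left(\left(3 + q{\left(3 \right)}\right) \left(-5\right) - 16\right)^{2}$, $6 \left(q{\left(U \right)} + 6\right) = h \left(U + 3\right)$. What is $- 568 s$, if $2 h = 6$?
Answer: $-145408$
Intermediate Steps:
$h = 3$ ($h = \frac{1}{2} \cdot 6 = 3$)
$q{\left(U \right)} = - \frac{9}{2} + \frac{U}{2}$ ($q{\left(U \right)} = -6 + \frac{3 \left(U + 3\right)}{6} = -6 + \frac{3 \left(3 + U\right)}{6} = -6 + \frac{9 + 3 U}{6} = -6 + \left(\frac{3}{2} + \frac{U}{2}\right) = - \frac{9}{2} + \frac{U}{2}$)
$s = 256$ ($s = \left(\left(3 + \left(- \frac{9}{2} + \frac{1}{2} \cdot 3\right)\right) \left(-5\right) - 16\right)^{2} = \left(\left(3 + \left(- \frac{9}{2} + \frac{3}{2}\right)\right) \left(-5\right) - 16\right)^{2} = \left(\left(3 - 3\right) \left(-5\right) - 16\right)^{2} = \left(0 \left(-5\right) - 16\right)^{2} = \left(0 - 16\right)^{2} = \left(-16\right)^{2} = 256$)
$- 568 s = \left(-568\right) 256 = -145408$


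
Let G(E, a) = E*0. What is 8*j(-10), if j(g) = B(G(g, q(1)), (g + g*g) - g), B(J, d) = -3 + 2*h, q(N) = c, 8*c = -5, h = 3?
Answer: 24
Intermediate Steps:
c = -5/8 (c = (1/8)*(-5) = -5/8 ≈ -0.62500)
q(N) = -5/8
G(E, a) = 0
B(J, d) = 3 (B(J, d) = -3 + 2*3 = -3 + 6 = 3)
j(g) = 3
8*j(-10) = 8*3 = 24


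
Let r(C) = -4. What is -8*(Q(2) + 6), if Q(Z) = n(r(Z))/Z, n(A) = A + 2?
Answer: -40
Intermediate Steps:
n(A) = 2 + A
Q(Z) = -2/Z (Q(Z) = (2 - 4)/Z = -2/Z)
-8*(Q(2) + 6) = -8*(-2/2 + 6) = -8*(-2*1/2 + 6) = -8*(-1 + 6) = -8*5 = -40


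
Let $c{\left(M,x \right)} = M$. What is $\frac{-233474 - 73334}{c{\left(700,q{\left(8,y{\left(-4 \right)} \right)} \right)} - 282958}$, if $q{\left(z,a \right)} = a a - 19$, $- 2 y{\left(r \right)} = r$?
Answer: $\frac{153404}{141129} \approx 1.087$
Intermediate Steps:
$y{\left(r \right)} = - \frac{r}{2}$
$q{\left(z,a \right)} = -19 + a^{2}$ ($q{\left(z,a \right)} = a^{2} - 19 = -19 + a^{2}$)
$\frac{-233474 - 73334}{c{\left(700,q{\left(8,y{\left(-4 \right)} \right)} \right)} - 282958} = \frac{-233474 - 73334}{700 - 282958} = - \frac{306808}{-282258} = \left(-306808\right) \left(- \frac{1}{282258}\right) = \frac{153404}{141129}$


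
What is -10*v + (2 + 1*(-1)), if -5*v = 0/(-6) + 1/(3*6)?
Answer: 10/9 ≈ 1.1111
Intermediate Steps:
v = -1/90 (v = -(0/(-6) + 1/(3*6))/5 = -(0*(-1/6) + 1/18)/5 = -(0 + 1*(1/18))/5 = -(0 + 1/18)/5 = -1/5*1/18 = -1/90 ≈ -0.011111)
-10*v + (2 + 1*(-1)) = -10*(-1/90) + (2 + 1*(-1)) = 1/9 + (2 - 1) = 1/9 + 1 = 10/9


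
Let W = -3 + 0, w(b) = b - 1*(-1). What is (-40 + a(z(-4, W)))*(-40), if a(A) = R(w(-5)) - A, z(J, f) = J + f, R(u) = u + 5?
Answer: 1280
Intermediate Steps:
w(b) = 1 + b (w(b) = b + 1 = 1 + b)
W = -3
R(u) = 5 + u
a(A) = 1 - A (a(A) = (5 + (1 - 5)) - A = (5 - 4) - A = 1 - A)
(-40 + a(z(-4, W)))*(-40) = (-40 + (1 - (-4 - 3)))*(-40) = (-40 + (1 - 1*(-7)))*(-40) = (-40 + (1 + 7))*(-40) = (-40 + 8)*(-40) = -32*(-40) = 1280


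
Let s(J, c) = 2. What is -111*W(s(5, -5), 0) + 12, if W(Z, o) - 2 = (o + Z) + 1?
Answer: -543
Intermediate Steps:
W(Z, o) = 3 + Z + o (W(Z, o) = 2 + ((o + Z) + 1) = 2 + ((Z + o) + 1) = 2 + (1 + Z + o) = 3 + Z + o)
-111*W(s(5, -5), 0) + 12 = -111*(3 + 2 + 0) + 12 = -111*5 + 12 = -555 + 12 = -543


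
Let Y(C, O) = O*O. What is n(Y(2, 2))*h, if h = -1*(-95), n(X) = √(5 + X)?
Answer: 285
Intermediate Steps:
Y(C, O) = O²
h = 95
n(Y(2, 2))*h = √(5 + 2²)*95 = √(5 + 4)*95 = √9*95 = 3*95 = 285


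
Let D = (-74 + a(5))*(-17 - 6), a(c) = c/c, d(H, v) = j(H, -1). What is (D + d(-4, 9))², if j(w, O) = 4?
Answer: 2832489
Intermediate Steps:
d(H, v) = 4
a(c) = 1
D = 1679 (D = (-74 + 1)*(-17 - 6) = -73*(-23) = 1679)
(D + d(-4, 9))² = (1679 + 4)² = 1683² = 2832489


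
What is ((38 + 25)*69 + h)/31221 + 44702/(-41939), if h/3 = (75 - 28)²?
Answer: -311800852/436459173 ≈ -0.71439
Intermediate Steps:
h = 6627 (h = 3*(75 - 28)² = 3*47² = 3*2209 = 6627)
((38 + 25)*69 + h)/31221 + 44702/(-41939) = ((38 + 25)*69 + 6627)/31221 + 44702/(-41939) = (63*69 + 6627)*(1/31221) + 44702*(-1/41939) = (4347 + 6627)*(1/31221) - 44702/41939 = 10974*(1/31221) - 44702/41939 = 3658/10407 - 44702/41939 = -311800852/436459173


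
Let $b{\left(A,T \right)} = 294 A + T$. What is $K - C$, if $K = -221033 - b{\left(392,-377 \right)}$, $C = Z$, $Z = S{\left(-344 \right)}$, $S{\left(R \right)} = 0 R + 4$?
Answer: $-335908$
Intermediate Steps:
$S{\left(R \right)} = 4$ ($S{\left(R \right)} = 0 + 4 = 4$)
$Z = 4$
$C = 4$
$b{\left(A,T \right)} = T + 294 A$
$K = -335904$ ($K = -221033 - \left(-377 + 294 \cdot 392\right) = -221033 - \left(-377 + 115248\right) = -221033 - 114871 = -335904$)
$K - C = -335904 - 4 = -335908$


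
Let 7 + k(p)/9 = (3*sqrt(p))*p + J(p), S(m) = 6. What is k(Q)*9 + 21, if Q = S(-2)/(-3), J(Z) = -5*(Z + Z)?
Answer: 1074 - 486*I*sqrt(2) ≈ 1074.0 - 687.31*I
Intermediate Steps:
J(Z) = -10*Z
Q = -2 (Q = 6/(-3) = 6*(-1/3) = -2)
k(p) = -63 - 90*p + 27*p**(3/2) (k(p) = -63 + 9*((3*sqrt(p))*p - 10*p) = -63 + 9*(3*p**(3/2) - 10*p) = -63 + 9*(-10*p + 3*p**(3/2)) = -63 + (-90*p + 27*p**(3/2)) = -63 - 90*p + 27*p**(3/2))
k(Q)*9 + 21 = (-63 - 90*(-2) + 27*(-2)**(3/2))*9 + 21 = (-63 + 180 + 27*(-2*I*sqrt(2)))*9 + 21 = (-63 + 180 - 54*I*sqrt(2))*9 + 21 = (117 - 54*I*sqrt(2))*9 + 21 = (1053 - 486*I*sqrt(2)) + 21 = 1074 - 486*I*sqrt(2)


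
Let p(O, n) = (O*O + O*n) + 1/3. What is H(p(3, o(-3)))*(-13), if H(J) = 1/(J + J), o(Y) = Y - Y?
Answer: -39/56 ≈ -0.69643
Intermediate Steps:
o(Y) = 0
p(O, n) = ⅓ + O² + O*n (p(O, n) = (O² + O*n) + ⅓ = ⅓ + O² + O*n)
H(J) = 1/(2*J)
H(p(3, o(-3)))*(-13) = (1/(2*(⅓ + 3² + 3*0)))*(-13) = (1/(2*(⅓ + 9 + 0)))*(-13) = (1/(2*(28/3)))*(-13) = ((½)*(3/28))*(-13) = (3/56)*(-13) = -39/56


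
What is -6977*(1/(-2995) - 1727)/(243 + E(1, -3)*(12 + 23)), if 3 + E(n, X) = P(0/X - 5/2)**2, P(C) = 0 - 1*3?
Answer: 12029199194/452245 ≈ 26599.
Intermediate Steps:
P(C) = -3 (P(C) = 0 - 3 = -3)
E(n, X) = 6 (E(n, X) = -3 + (-3)**2 = -3 + 9 = 6)
-6977*(1/(-2995) - 1727)/(243 + E(1, -3)*(12 + 23)) = -6977*(1/(-2995) - 1727)/(243 + 6*(12 + 23)) = -6977*(-1/2995 - 1727)/(243 + 6*35) = -6977*(-5172366/(2995*(243 + 210))) = -6977/(453*(-2995/5172366)) = -6977/(-452245/1724122) = -6977*(-1724122/452245) = 12029199194/452245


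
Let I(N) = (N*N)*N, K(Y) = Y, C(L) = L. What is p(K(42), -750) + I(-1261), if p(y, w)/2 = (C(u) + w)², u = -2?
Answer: -2004011573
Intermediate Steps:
p(y, w) = 2*(-2 + w)²
I(N) = N³ (I(N) = N²*N = N³)
p(K(42), -750) + I(-1261) = 2*(-2 - 750)² + (-1261)³ = 2*(-752)² - 2005142581 = 2*565504 - 2005142581 = 1131008 - 2005142581 = -2004011573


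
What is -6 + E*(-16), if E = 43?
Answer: -694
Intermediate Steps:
-6 + E*(-16) = -6 + 43*(-16) = -6 - 688 = -694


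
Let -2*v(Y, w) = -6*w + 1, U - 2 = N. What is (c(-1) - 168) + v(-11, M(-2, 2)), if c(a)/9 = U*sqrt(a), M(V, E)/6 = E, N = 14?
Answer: -265/2 + 144*I ≈ -132.5 + 144.0*I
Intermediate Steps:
M(V, E) = 6*E
U = 16 (U = 2 + 14 = 16)
v(Y, w) = -1/2 + 3*w (v(Y, w) = -(-6*w + 1)/2 = -(1 - 6*w)/2 = -1/2 + 3*w)
c(a) = 144*sqrt(a) (c(a) = 9*(16*sqrt(a)) = 144*sqrt(a))
(c(-1) - 168) + v(-11, M(-2, 2)) = (144*sqrt(-1) - 168) + (-1/2 + 3*(6*2)) = (144*I - 168) + (-1/2 + 3*12) = (-168 + 144*I) + (-1/2 + 36) = (-168 + 144*I) + 71/2 = -265/2 + 144*I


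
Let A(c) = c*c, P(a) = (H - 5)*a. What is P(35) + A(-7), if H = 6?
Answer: 84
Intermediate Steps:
P(a) = a (P(a) = (6 - 5)*a = 1*a = a)
A(c) = c²
P(35) + A(-7) = 35 + (-7)² = 35 + 49 = 84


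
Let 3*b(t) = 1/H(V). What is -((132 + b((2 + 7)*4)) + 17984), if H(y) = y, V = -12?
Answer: -652175/36 ≈ -18116.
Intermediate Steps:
b(t) = -1/36 (b(t) = (⅓)/(-12) = (⅓)*(-1/12) = -1/36)
-((132 + b((2 + 7)*4)) + 17984) = -((132 - 1/36) + 17984) = -(4751/36 + 17984) = -1*652175/36 = -652175/36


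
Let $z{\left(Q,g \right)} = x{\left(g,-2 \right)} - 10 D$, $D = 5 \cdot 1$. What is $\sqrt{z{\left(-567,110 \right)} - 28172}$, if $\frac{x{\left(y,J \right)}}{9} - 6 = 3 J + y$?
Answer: $4 i \sqrt{1702} \approx 165.02 i$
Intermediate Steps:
$x{\left(y,J \right)} = 54 + 9 y + 27 J$ ($x{\left(y,J \right)} = 54 + 9 \left(3 J + y\right) = 54 + 9 \left(y + 3 J\right) = 54 + \left(9 y + 27 J\right) = 54 + 9 y + 27 J$)
$D = 5$
$z{\left(Q,g \right)} = -50 + 9 g$ ($z{\left(Q,g \right)} = \left(54 + 9 g + 27 \left(-2\right)\right) - 50 = \left(54 + 9 g - 54\right) - 50 = 9 g - 50 = -50 + 9 g$)
$\sqrt{z{\left(-567,110 \right)} - 28172} = \sqrt{\left(-50 + 9 \cdot 110\right) - 28172} = \sqrt{\left(-50 + 990\right) - 28172} = \sqrt{940 - 28172} = \sqrt{-27232} = 4 i \sqrt{1702}$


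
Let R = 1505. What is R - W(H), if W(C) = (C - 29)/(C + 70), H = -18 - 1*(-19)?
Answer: 106883/71 ≈ 1505.4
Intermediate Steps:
H = 1 (H = -18 + 19 = 1)
W(C) = (-29 + C)/(70 + C)
R - W(H) = 1505 - (-29 + 1)/(70 + 1) = 1505 - (-28)/71 = 1505 - 1*(-28/71) = 1505 + 28/71 = 106883/71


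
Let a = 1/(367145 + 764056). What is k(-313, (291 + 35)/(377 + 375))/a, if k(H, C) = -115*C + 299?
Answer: 105969778479/376 ≈ 2.8183e+8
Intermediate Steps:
a = 1/1131201 ≈ 8.8402e-7
k(H, C) = 299 - 115*C
k(-313, (291 + 35)/(377 + 375))/a = (299 - 115*(291 + 35)/(377 + 375))/(1/1131201) = (299 - 37490/752)*1131201 = (299 - 115*163/376)*1131201 = (299 - 18745/376)*1131201 = (93679/376)*1131201 = 105969778479/376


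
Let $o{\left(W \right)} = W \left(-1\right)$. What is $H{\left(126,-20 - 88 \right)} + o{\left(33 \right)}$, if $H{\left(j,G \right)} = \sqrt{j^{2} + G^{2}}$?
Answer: $-33 + 18 \sqrt{85} \approx 132.95$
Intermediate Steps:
$H{\left(j,G \right)} = \sqrt{G^{2} + j^{2}}$
$o{\left(W \right)} = - W$
$H{\left(126,-20 - 88 \right)} + o{\left(33 \right)} = \sqrt{\left(-20 - 88\right)^{2} + 126^{2}} - 33 = \sqrt{\left(-20 - 88\right)^{2} + 15876} - 33 = \sqrt{\left(-108\right)^{2} + 15876} - 33 = \sqrt{11664 + 15876} - 33 = \sqrt{27540} - 33 = 18 \sqrt{85} - 33 = -33 + 18 \sqrt{85}$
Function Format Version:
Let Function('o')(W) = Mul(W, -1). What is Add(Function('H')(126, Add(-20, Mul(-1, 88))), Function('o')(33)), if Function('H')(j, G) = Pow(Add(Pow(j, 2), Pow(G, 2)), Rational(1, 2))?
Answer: Add(-33, Mul(18, Pow(85, Rational(1, 2)))) ≈ 132.95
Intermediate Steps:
Function('H')(j, G) = Pow(Add(Pow(G, 2), Pow(j, 2)), Rational(1, 2))
Function('o')(W) = Mul(-1, W)
Add(Function('H')(126, Add(-20, Mul(-1, 88))), Function('o')(33)) = Add(Pow(Add(Pow(Add(-20, Mul(-1, 88)), 2), Pow(126, 2)), Rational(1, 2)), Mul(-1, 33)) = Add(Pow(Add(Pow(Add(-20, -88), 2), 15876), Rational(1, 2)), -33) = Add(Pow(Add(Pow(-108, 2), 15876), Rational(1, 2)), -33) = Add(Pow(Add(11664, 15876), Rational(1, 2)), -33) = Add(Pow(27540, Rational(1, 2)), -33) = Add(Mul(18, Pow(85, Rational(1, 2))), -33) = Add(-33, Mul(18, Pow(85, Rational(1, 2))))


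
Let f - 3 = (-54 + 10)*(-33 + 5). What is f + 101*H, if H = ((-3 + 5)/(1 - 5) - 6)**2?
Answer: 22009/4 ≈ 5502.3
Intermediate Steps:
H = 169/4 (H = (2/(-4) - 6)**2 = (2*(-1/4) - 6)**2 = (-1/2 - 6)**2 = (-13/2)**2 = 169/4 ≈ 42.250)
f = 1235 (f = 3 + (-54 + 10)*(-33 + 5) = 3 - 44*(-28) = 3 + 1232 = 1235)
f + 101*H = 1235 + 101*(169/4) = 1235 + 17069/4 = 22009/4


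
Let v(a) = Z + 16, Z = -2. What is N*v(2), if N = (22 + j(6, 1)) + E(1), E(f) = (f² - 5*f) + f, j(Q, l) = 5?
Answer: 336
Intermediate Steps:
v(a) = 14 (v(a) = -2 + 16 = 14)
E(f) = f² - 4*f
N = 24 (N = (22 + 5) + 1*(-4 + 1) = 27 + 1*(-3) = 27 - 3 = 24)
N*v(2) = 24*14 = 336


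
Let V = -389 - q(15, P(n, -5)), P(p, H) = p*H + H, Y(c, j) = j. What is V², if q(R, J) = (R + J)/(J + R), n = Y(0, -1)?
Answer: 152100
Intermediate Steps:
n = -1
P(p, H) = H + H*p (P(p, H) = H*p + H = H + H*p)
q(R, J) = 1 (q(R, J) = (J + R)/(J + R) = 1)
V = -390 (V = -389 - 1*1 = -389 - 1 = -390)
V² = (-390)² = 152100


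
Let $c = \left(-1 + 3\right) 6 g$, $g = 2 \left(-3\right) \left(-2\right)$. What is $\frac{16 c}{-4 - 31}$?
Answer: $- \frac{2304}{35} \approx -65.829$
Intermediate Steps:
$g = 12$ ($g = \left(-6\right) \left(-2\right) = 12$)
$c = 144$ ($c = \left(-1 + 3\right) 6 \cdot 12 = 2 \cdot 6 \cdot 12 = 12 \cdot 12 = 144$)
$\frac{16 c}{-4 - 31} = \frac{16 \cdot 144}{-4 - 31} = \frac{2304}{-35} = 2304 \left(- \frac{1}{35}\right) = - \frac{2304}{35}$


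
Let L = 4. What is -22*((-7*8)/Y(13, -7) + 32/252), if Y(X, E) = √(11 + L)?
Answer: -176/63 + 1232*√15/15 ≈ 315.31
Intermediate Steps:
Y(X, E) = √15 (Y(X, E) = √(11 + 4) = √15)
-22*((-7*8)/Y(13, -7) + 32/252) = -22*((-7*8)/(√15) + 32/252) = -22*(-56*√15/15 + 32*(1/252)) = -22*(-56*√15/15 + 8/63) = -22*(8/63 - 56*√15/15) = -176/63 + 1232*√15/15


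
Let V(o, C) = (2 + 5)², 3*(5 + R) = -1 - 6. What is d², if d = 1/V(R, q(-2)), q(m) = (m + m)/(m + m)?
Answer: 1/2401 ≈ 0.00041649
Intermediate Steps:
q(m) = 1 (q(m) = (2*m)/((2*m)) = (2*m)*(1/(2*m)) = 1)
R = -22/3 (R = -5 + (-1 - 6)/3 = -5 + (⅓)*(-7) = -5 - 7/3 = -22/3 ≈ -7.3333)
V(o, C) = 49 (V(o, C) = 7² = 49)
d = 1/49 ≈ 0.020408
d² = (1/49)² = 1/2401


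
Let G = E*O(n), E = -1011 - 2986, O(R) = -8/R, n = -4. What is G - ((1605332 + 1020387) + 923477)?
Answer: -3557190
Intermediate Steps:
E = -3997
G = -7994 (G = -(-31976)/(-4) = -(-31976)*(-1)/4 = -3997*2 = -7994)
G - ((1605332 + 1020387) + 923477) = -7994 - ((1605332 + 1020387) + 923477) = -7994 - (2625719 + 923477) = -7994 - 1*3549196 = -7994 - 3549196 = -3557190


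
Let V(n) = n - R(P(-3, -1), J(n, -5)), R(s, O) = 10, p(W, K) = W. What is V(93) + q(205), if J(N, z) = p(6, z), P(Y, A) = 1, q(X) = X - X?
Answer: 83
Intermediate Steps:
q(X) = 0
J(N, z) = 6
V(n) = -10 + n (V(n) = n - 1*10 = n - 10 = -10 + n)
V(93) + q(205) = (-10 + 93) + 0 = 83 + 0 = 83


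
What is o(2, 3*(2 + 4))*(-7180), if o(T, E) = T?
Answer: -14360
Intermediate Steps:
o(2, 3*(2 + 4))*(-7180) = 2*(-7180) = -14360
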